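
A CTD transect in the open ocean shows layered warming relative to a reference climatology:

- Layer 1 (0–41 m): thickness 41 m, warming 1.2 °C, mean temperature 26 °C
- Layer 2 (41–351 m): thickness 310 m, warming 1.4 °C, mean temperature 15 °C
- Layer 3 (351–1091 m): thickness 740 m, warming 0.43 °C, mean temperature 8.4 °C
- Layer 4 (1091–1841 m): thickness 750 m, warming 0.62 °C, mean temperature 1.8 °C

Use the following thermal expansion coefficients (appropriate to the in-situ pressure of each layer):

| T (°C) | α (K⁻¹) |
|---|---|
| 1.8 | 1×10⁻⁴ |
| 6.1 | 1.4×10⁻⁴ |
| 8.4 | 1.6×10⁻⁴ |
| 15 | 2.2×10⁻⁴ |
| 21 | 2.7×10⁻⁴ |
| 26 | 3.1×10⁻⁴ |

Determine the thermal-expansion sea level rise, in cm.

20.8 cm

Layer 1 at 26 °C → α = 3.1×10⁻⁴ K⁻¹
Layer 2 at 15 °C → α = 2.2×10⁻⁴ K⁻¹
Layer 3 at 8.4 °C → α = 1.6×10⁻⁴ K⁻¹
Layer 4 at 1.8 °C → α = 1×10⁻⁴ K⁻¹
Layer 1: 3.1×10⁻⁴ × 41 × 1.2 = 0.015252 m
1.4 × 2.2×10⁻⁴ × 310 = 0.09548 m
351–1091 m: 740 × 1.6×10⁻⁴ × 0.43 = 0.050912 m
1×10⁻⁴ × 0.62 × 750 = 0.04650 m
Δh = 0.015252 + 0.09548 + 0.050912 + 0.04650 = 0.208144 m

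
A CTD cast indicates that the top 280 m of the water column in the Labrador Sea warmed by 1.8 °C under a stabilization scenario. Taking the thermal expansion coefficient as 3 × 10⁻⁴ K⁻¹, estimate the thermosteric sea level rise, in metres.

Δh = αΔT·H = 3×10⁻⁴ × 1.8 × 280 = 0.15120 m

about 0.15 m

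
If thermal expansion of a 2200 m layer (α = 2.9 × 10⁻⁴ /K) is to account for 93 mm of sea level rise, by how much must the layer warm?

ΔT ≈ 0.146 °C

ΔT = Δh/(αH) = 0.093 / (2.9×10⁻⁴ × 2200) ≈ 0.1458 °C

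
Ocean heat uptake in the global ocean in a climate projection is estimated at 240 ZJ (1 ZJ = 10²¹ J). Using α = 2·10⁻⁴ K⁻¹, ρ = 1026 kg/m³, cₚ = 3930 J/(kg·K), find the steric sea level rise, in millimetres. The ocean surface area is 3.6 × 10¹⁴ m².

Per unit area: Q = 240×10²¹ / (3.6×10¹⁴) ≈ 6.667×10⁸ J/m²
Δh = αQ/(ρcₚ) = 2×10⁻⁴ × 6.667×10⁸ / (1026 × 3930) ≈ 0.033069 m

Δh = 33.1 mm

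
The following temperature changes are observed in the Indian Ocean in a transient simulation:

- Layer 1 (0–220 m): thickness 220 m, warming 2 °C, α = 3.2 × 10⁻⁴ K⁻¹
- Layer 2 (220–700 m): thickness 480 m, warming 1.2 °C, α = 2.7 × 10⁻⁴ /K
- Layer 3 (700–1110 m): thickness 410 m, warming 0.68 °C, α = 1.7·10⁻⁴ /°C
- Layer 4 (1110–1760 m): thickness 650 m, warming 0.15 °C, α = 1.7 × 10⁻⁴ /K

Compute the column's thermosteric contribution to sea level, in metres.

Layer 1: 3.2×10⁻⁴ × 220 × 2 = 0.14080 m
220–700 m: 1.2 × 480 × 2.7×10⁻⁴ = 0.15552 m
Layer 3: 0.68 × 410 × 1.7×10⁻⁴ = 0.047396 m
0.15 × 1.7×10⁻⁴ × 650 = 0.016575 m
Δh = 0.14080 + 0.15552 + 0.047396 + 0.016575 = 0.360291 m

about 0.360 m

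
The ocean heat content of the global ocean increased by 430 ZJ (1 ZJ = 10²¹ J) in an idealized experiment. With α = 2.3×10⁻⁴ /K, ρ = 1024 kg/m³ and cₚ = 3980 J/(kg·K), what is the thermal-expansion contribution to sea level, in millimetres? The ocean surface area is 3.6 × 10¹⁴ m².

Per unit area: Q = 430×10²¹ / (3.6×10¹⁴) ≈ 1.194×10⁹ J/m²
Δh = αQ/(ρcₚ) = 2.3×10⁻⁴ × 1.194×10⁹ / (1024 × 3980) ≈ 0.067383 m

Δh ≈ 67 mm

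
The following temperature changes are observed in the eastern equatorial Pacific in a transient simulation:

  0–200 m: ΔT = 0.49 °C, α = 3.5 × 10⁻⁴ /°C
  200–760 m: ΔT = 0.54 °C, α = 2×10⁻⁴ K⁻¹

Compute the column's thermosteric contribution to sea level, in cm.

3.5×10⁻⁴ × 200 × 0.49 = 0.03430 m
0.54 × 2×10⁻⁴ × 560 = 0.06048 m
Δh = 0.03430 + 0.06048 = 0.09478 m

9.5 cm of thermosteric rise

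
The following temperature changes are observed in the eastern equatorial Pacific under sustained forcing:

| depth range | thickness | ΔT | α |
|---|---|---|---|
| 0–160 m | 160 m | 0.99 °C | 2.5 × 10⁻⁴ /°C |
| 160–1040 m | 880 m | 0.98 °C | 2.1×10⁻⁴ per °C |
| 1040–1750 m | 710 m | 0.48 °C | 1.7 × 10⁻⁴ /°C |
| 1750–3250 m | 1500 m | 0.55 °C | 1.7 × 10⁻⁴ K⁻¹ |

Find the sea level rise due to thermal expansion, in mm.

Layer 1: 0.99 × 160 × 2.5×10⁻⁴ = 0.03960 m
Layer 2: 880 × 0.98 × 2.1×10⁻⁴ = 0.181104 m
Layer 3: 1.7×10⁻⁴ × 710 × 0.48 = 0.057936 m
1750–3250 m: 1500 × 1.7×10⁻⁴ × 0.55 = 0.14025 m
Δh = 0.03960 + 0.181104 + 0.057936 + 0.14025 = 0.41889 m

419 mm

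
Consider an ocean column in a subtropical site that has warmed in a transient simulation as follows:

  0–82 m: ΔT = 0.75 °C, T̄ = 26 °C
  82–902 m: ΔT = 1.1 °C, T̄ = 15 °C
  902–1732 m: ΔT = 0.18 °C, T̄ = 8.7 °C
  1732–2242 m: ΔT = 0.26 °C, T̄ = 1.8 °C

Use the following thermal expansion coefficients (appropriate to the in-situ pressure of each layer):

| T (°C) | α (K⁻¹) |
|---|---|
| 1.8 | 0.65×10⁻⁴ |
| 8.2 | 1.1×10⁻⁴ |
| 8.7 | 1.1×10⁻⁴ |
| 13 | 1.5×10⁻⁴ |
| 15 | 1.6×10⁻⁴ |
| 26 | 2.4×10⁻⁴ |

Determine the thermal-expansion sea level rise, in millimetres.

184 mm

Layer 1 at 26 °C → α = 2.4×10⁻⁴ K⁻¹
Layer 2 at 15 °C → α = 1.6×10⁻⁴ K⁻¹
Layer 3 at 8.7 °C → α = 1.1×10⁻⁴ K⁻¹
Layer 4 at 1.8 °C → α = 0.65×10⁻⁴ K⁻¹
0.75 × 82 × 2.4×10⁻⁴ = 0.01476 m
Layer 2: 1.1 × 1.6×10⁻⁴ × 820 = 0.14432 m
902–1732 m: 830 × 0.18 × 1.1×10⁻⁴ = 0.016434 m
Layer 4: 0.65×10⁻⁴ × 0.26 × 510 = 0.008619 m
Δh = 0.01476 + 0.14432 + 0.016434 + 0.008619 = 0.184133 m ≈ 184 mm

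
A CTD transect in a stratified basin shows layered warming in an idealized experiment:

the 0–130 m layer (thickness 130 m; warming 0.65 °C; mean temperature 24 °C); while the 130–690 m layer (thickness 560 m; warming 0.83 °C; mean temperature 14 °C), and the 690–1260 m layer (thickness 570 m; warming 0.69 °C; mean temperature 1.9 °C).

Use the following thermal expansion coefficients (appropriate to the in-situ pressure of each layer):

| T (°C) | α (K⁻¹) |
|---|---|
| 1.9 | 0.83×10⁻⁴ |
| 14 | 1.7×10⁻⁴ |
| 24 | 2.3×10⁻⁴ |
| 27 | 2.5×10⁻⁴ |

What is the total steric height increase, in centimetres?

Layer 1 at 24 °C → α = 2.3×10⁻⁴ K⁻¹
Layer 2 at 14 °C → α = 1.7×10⁻⁴ K⁻¹
Layer 3 at 1.9 °C → α = 0.83×10⁻⁴ K⁻¹
Layer 1: 2.3×10⁻⁴ × 0.65 × 130 = 0.019435 m
Layer 2: 1.7×10⁻⁴ × 0.83 × 560 = 0.079016 m
Layer 3: 570 × 0.83×10⁻⁴ × 0.69 = 0.0326439 m
Δh = 0.019435 + 0.079016 + 0.0326439 = 0.1310949 m ≈ 13.1 cm

13.1 cm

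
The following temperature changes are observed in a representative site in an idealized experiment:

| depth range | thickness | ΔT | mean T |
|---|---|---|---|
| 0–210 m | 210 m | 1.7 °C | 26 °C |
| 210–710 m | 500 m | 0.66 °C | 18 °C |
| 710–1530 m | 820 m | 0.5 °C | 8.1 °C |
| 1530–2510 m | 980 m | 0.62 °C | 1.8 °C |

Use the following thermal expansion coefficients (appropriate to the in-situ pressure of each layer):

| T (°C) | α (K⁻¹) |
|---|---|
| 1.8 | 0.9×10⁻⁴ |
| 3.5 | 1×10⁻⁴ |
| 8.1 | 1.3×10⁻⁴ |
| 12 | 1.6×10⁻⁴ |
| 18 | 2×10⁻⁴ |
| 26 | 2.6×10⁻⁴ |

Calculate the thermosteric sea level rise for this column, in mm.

267 mm

Layer 1 at 26 °C → α = 2.6×10⁻⁴ K⁻¹
Layer 2 at 18 °C → α = 2×10⁻⁴ K⁻¹
Layer 3 at 8.1 °C → α = 1.3×10⁻⁴ K⁻¹
Layer 4 at 1.8 °C → α = 0.9×10⁻⁴ K⁻¹
0–210 m: 1.7 × 210 × 2.6×10⁻⁴ = 0.09282 m
0.66 × 500 × 2×10⁻⁴ = 0.06600 m
Layer 3: 0.5 × 1.3×10⁻⁴ × 820 = 0.05330 m
1530–2510 m: 0.62 × 0.9×10⁻⁴ × 980 = 0.054684 m
Δh = 0.09282 + 0.06600 + 0.05330 + 0.054684 = 0.266804 m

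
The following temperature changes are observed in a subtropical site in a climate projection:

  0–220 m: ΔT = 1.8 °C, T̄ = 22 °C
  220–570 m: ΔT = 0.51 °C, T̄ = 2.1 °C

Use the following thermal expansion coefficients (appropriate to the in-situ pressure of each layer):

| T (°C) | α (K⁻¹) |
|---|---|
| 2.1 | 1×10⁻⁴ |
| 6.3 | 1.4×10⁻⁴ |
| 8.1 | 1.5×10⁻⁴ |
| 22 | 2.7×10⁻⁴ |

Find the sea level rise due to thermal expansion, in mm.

Layer 1 at 22 °C → α = 2.7×10⁻⁴ K⁻¹
Layer 2 at 2.1 °C → α = 1×10⁻⁴ K⁻¹
Layer 1: 220 × 2.7×10⁻⁴ × 1.8 = 0.10692 m
220–570 m: 1×10⁻⁴ × 350 × 0.51 = 0.01785 m
Δh = 0.10692 + 0.01785 = 0.12477 m ≈ 120 mm

Δh ≈ 120 mm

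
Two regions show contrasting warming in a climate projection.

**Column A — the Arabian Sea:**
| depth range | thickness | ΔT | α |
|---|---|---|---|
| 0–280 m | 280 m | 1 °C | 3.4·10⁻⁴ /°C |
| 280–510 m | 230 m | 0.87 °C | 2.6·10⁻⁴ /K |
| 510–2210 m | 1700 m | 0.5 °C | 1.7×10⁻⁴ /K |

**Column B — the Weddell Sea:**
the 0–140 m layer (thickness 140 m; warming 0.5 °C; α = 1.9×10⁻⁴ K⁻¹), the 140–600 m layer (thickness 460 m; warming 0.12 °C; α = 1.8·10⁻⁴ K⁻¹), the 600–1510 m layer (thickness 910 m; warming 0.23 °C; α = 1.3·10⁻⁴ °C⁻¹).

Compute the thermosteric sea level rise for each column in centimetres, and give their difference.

A 0–280 m: 1 × 280 × 3.4×10⁻⁴ = 0.09520 m
A 280–510 m: 230 × 2.6×10⁻⁴ × 0.87 = 0.052026 m
A Layer 3: 1.7×10⁻⁴ × 1700 × 0.5 = 0.14450 m
A total: 0.291726 m
B 140 × 1.9×10⁻⁴ × 0.5 = 0.01330 m
B 140–600 m: 0.12 × 1.8×10⁻⁴ × 460 = 0.009936 m
B Layer 3: 0.23 × 910 × 1.3×10⁻⁴ = 0.027209 m
B total: 0.050445 m
Difference: 0.291726 − 0.050445 = 0.241281 m

Δh_A ≈ 29.2 cm, Δh_B ≈ 5.04 cm; difference ≈ 24.1 cm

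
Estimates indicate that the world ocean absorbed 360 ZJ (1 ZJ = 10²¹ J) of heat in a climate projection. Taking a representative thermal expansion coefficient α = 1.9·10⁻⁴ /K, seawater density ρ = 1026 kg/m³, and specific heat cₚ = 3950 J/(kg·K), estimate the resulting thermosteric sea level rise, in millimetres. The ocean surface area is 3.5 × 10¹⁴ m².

Δh = 48 mm

Per unit area: Q = 360×10²¹ / (3.5×10¹⁴) ≈ 1.029×10⁹ J/m²
Δh = αQ/(ρcₚ) = 1.9×10⁻⁴ × 1.029×10⁹ / (1026 × 3950) ≈ 0.048242 m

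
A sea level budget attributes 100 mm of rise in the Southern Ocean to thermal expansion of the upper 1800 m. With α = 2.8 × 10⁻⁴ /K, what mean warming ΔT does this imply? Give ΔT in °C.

about 0.198 °C

ΔT = Δh/(αH) = 0.1 / (2.8×10⁻⁴ × 1800) ≈ 0.1984 °C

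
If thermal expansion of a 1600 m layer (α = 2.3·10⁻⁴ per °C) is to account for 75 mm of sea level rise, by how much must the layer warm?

ΔT = Δh/(αH) = 0.075 / (2.3×10⁻⁴ × 1600) ≈ 0.2038 °C

ΔT ≈ 0.20 °C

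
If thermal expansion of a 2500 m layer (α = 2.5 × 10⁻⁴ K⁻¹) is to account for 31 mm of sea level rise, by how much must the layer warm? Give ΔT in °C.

0.050 °C

ΔT = Δh/(αH) = 0.031 / (2.5×10⁻⁴ × 2500) = 0.04960 °C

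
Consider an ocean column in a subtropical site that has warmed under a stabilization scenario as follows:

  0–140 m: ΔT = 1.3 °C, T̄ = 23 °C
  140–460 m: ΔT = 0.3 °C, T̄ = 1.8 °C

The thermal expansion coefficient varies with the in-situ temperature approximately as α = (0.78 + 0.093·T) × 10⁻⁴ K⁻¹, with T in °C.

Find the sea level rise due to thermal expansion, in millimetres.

about 62 mm

Layer 1: α = (0.78 + 0.093×23)×10⁻⁴ = 2.919×10⁻⁴ K⁻¹
Layer 2: α = (0.78 + 0.093×1.8)×10⁻⁴ = 0.9474×10⁻⁴ K⁻¹
Layer 1: 2.919×10⁻⁴ × 140 × 1.3 = 0.0531258 m
140–460 m: 320 × 0.9474×10⁻⁴ × 0.3 = 0.00909504 m
Δh = 0.0531258 + 0.00909504 = 0.06222084 m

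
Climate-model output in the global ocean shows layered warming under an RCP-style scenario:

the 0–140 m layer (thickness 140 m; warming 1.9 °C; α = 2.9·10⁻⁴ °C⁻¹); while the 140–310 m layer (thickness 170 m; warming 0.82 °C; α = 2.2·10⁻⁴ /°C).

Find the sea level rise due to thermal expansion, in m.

2.9×10⁻⁴ × 1.9 × 140 = 0.07714 m
170 × 2.2×10⁻⁴ × 0.82 = 0.030668 m
Δh = 0.07714 + 0.030668 = 0.107808 m

about 0.108 m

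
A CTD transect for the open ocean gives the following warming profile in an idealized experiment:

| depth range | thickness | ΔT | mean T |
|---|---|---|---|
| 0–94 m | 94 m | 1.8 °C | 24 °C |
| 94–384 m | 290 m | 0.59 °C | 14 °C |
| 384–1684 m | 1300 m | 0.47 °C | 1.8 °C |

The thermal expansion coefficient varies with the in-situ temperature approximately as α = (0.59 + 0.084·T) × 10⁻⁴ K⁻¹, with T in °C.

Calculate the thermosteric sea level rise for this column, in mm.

Layer 1: α = (0.59 + 0.084×24)×10⁻⁴ = 2.606×10⁻⁴ K⁻¹
Layer 2: α = (0.59 + 0.084×14)×10⁻⁴ = 1.766×10⁻⁴ K⁻¹
Layer 3: α = (0.59 + 0.084×1.8)×10⁻⁴ = 0.7412×10⁻⁴ K⁻¹
2.606×10⁻⁴ × 94 × 1.8 = 0.04409352 m
94–384 m: 290 × 0.59 × 1.766×10⁻⁴ = 0.03021626 m
0.47 × 0.7412×10⁻⁴ × 1300 = 0.04528732 m
Δh = 0.04409352 + 0.03021626 + 0.04528732 = 0.1195971 m

about 120 mm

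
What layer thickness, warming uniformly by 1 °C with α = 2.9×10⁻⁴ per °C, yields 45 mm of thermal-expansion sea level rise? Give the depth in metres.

155 m

H = Δh/(αΔT) = 0.045 / (2.9×10⁻⁴ × 1) ≈ 155.2 m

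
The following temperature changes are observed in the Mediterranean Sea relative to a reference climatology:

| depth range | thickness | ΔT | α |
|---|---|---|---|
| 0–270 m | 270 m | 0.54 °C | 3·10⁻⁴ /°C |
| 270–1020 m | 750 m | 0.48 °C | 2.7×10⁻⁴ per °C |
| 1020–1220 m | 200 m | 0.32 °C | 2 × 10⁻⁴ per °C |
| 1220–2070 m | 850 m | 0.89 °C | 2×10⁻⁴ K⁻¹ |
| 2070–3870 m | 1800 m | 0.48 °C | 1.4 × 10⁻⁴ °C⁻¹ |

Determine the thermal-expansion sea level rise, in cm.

Δh = 42.6 cm

Layer 1: 270 × 0.54 × 3×10⁻⁴ = 0.04374 m
Layer 2: 750 × 2.7×10⁻⁴ × 0.48 = 0.09720 m
Layer 3: 2×10⁻⁴ × 200 × 0.32 = 0.01280 m
0.89 × 850 × 2×10⁻⁴ = 0.15130 m
2070–3870 m: 1.4×10⁻⁴ × 0.48 × 1800 = 0.12096 m
Δh = 0.04374 + 0.09720 + 0.01280 + 0.15130 + 0.12096 = 0.42600 m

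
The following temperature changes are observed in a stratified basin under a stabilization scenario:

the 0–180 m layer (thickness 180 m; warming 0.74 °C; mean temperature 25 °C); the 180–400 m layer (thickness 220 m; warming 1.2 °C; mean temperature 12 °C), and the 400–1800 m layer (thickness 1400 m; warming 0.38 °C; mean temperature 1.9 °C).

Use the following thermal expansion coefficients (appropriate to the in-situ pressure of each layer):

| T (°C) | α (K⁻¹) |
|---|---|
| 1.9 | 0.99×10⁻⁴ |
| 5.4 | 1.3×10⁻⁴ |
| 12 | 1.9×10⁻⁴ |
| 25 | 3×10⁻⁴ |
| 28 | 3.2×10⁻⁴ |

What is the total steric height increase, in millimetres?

Layer 1 at 25 °C → α = 3×10⁻⁴ K⁻¹
Layer 2 at 12 °C → α = 1.9×10⁻⁴ K⁻¹
Layer 3 at 1.9 °C → α = 0.99×10⁻⁴ K⁻¹
180 × 3×10⁻⁴ × 0.74 = 0.03996 m
Layer 2: 220 × 1.9×10⁻⁴ × 1.2 = 0.05016 m
400–1800 m: 0.38 × 1400 × 0.99×10⁻⁴ = 0.052668 m
Δh = 0.03996 + 0.05016 + 0.052668 = 0.142788 m

140 mm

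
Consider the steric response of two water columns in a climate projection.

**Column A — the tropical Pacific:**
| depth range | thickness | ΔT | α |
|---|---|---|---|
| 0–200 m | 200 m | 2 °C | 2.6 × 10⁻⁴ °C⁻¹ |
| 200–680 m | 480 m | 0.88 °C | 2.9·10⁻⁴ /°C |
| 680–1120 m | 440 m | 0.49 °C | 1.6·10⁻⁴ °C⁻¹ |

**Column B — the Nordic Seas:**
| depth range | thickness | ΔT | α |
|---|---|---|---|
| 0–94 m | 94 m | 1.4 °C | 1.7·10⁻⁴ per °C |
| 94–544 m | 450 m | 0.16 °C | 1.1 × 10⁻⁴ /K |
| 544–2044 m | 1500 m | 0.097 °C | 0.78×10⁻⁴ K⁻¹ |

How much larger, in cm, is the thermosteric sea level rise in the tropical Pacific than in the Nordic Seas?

22 cm

A 0–200 m: 2 × 200 × 2.6×10⁻⁴ = 0.10400 m
A Layer 2: 2.9×10⁻⁴ × 0.88 × 480 = 0.122496 m
A 440 × 0.49 × 1.6×10⁻⁴ = 0.034496 m
A total: 0.260992 m
B Layer 1: 1.4 × 94 × 1.7×10⁻⁴ = 0.022372 m
B 1.1×10⁻⁴ × 450 × 0.16 = 0.00792 m
B 544–2044 m: 1500 × 0.78×10⁻⁴ × 0.097 = 0.011349 m
B total: 0.041641 m
Difference: 0.260992 − 0.041641 = 0.219351 m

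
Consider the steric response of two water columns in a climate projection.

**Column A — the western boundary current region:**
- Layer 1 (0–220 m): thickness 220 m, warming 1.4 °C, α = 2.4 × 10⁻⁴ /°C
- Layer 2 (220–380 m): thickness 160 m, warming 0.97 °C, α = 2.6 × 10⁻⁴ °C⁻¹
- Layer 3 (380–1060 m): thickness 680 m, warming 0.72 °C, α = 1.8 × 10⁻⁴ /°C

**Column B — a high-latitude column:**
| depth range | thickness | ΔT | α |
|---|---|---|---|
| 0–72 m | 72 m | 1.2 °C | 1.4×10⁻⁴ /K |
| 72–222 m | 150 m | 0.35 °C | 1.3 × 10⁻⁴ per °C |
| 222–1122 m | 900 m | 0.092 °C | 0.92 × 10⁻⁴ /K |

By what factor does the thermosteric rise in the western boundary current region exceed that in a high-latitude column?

A Layer 1: 220 × 1.4 × 2.4×10⁻⁴ = 0.07392 m
A 0.97 × 2.6×10⁻⁴ × 160 = 0.040352 m
A 380–1060 m: 1.8×10⁻⁴ × 0.72 × 680 = 0.088128 m
A total: 0.20240 m
B Layer 1: 1.2 × 72 × 1.4×10⁻⁴ = 0.012096 m
B Layer 2: 0.35 × 1.3×10⁻⁴ × 150 = 0.006825 m
B Layer 3: 900 × 0.092 × 0.92×10⁻⁴ = 0.0076176 m
B total: 0.0265386 m
Ratio: 0.20240 / 0.0265386 ≈ 7.627

7.63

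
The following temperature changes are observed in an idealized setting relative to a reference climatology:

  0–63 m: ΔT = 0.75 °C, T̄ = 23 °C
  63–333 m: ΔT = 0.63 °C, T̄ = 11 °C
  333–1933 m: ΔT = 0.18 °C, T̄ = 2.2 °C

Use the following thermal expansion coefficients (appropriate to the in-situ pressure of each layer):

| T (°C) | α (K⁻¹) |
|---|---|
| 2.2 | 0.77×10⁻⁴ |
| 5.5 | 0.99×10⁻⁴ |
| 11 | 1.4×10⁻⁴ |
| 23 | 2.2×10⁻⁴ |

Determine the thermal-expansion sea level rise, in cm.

Layer 1 at 23 °C → α = 2.2×10⁻⁴ K⁻¹
Layer 2 at 11 °C → α = 1.4×10⁻⁴ K⁻¹
Layer 3 at 2.2 °C → α = 0.77×10⁻⁴ K⁻¹
0.75 × 63 × 2.2×10⁻⁴ = 0.010395 m
63–333 m: 0.63 × 1.4×10⁻⁴ × 270 = 0.023814 m
Layer 3: 1600 × 0.77×10⁻⁴ × 0.18 = 0.022176 m
Δh = 0.010395 + 0.023814 + 0.022176 = 0.056385 m ≈ 5.6 cm

Δh = 5.6 cm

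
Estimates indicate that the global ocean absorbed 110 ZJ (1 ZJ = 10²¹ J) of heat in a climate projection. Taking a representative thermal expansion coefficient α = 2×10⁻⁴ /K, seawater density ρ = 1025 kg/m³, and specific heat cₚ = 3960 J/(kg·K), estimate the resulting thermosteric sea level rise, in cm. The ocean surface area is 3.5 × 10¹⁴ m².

about 1.5 cm

Per unit area: Q = 110×10²¹ / (3.5×10¹⁴) ≈ 3.143×10⁸ J/m²
Δh = αQ/(ρcₚ) = 2×10⁻⁴ × 3.143×10⁸ / (1025 × 3960) ≈ 0.015487 m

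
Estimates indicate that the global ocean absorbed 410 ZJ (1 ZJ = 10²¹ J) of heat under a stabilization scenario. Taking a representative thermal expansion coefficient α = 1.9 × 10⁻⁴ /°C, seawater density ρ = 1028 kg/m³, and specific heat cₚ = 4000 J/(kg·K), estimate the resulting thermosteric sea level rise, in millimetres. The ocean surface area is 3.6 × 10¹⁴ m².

Per unit area: Q = 410×10²¹ / (3.6×10¹⁴) ≈ 1.139×10⁹ J/m²
Δh = αQ/(ρcₚ) = 1.9×10⁻⁴ × 1.139×10⁹ / (1028 × 4000) ≈ 0.052629 m

52.6 mm of thermosteric rise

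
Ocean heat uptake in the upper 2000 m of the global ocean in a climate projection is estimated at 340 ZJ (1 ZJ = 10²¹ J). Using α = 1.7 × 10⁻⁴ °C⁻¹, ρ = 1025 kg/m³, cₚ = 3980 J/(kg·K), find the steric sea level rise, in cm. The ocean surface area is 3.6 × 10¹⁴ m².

Per unit area: Q = 340×10²¹ / (3.6×10¹⁴) ≈ 9.444×10⁸ J/m²
Δh = αQ/(ρcₚ) = 1.7×10⁻⁴ × 9.444×10⁸ / (1025 × 3980) ≈ 0.039355 m

Δh = 3.9 cm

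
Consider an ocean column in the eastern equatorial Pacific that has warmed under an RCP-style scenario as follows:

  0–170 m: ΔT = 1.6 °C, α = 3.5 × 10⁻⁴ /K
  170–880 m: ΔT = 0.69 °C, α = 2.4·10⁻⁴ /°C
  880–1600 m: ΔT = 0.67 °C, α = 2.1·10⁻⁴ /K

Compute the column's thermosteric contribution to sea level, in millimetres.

Δh = 314 mm

170 × 1.6 × 3.5×10⁻⁴ = 0.09520 m
Layer 2: 0.69 × 2.4×10⁻⁴ × 710 = 0.117576 m
2.1×10⁻⁴ × 0.67 × 720 = 0.101304 m
Δh = 0.09520 + 0.117576 + 0.101304 = 0.31408 m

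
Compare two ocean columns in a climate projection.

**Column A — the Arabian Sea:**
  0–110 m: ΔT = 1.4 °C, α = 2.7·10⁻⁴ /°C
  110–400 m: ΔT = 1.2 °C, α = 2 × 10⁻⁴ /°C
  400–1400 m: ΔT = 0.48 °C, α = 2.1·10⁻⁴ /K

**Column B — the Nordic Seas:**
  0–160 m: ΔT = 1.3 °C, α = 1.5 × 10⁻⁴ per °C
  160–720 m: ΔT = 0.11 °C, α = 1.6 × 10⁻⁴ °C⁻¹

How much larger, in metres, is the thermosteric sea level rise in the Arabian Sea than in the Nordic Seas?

A 1.4 × 2.7×10⁻⁴ × 110 = 0.04158 m
A 110–400 m: 290 × 2×10⁻⁴ × 1.2 = 0.06960 m
A 400–1400 m: 2.1×10⁻⁴ × 1000 × 0.48 = 0.10080 m
A total: 0.21198 m
B Layer 1: 1.3 × 1.5×10⁻⁴ × 160 = 0.03120 m
B Layer 2: 1.6×10⁻⁴ × 0.11 × 560 = 0.009856 m
B total: 0.041056 m
Difference: 0.21198 − 0.041056 = 0.170924 m

0.17 m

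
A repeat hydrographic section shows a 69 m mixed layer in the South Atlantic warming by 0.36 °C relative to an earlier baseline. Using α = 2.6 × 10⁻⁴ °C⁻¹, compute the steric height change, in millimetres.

Δh ≈ 6.46 mm

Δh = αΔT·H = 2.6×10⁻⁴ × 0.36 × 69 = 0.0064584 m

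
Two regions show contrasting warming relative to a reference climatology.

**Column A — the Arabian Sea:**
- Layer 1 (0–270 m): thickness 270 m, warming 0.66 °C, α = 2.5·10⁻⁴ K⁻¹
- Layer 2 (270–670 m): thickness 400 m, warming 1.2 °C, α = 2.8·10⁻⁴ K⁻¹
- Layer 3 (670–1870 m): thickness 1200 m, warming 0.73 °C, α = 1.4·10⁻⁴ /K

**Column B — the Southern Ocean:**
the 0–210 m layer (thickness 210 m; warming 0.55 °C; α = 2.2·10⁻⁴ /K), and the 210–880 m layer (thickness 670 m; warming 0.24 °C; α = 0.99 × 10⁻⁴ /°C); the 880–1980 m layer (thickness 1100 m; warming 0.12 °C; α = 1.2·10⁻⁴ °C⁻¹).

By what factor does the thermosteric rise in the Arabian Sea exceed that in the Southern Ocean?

A 0.66 × 2.5×10⁻⁴ × 270 = 0.04455 m
A 400 × 2.8×10⁻⁴ × 1.2 = 0.13440 m
A 0.73 × 1200 × 1.4×10⁻⁴ = 0.12264 m
A total: 0.30159 m
B Layer 1: 210 × 0.55 × 2.2×10⁻⁴ = 0.02541 m
B 210–880 m: 670 × 0.24 × 0.99×10⁻⁴ = 0.0159192 m
B Layer 3: 0.12 × 1100 × 1.2×10⁻⁴ = 0.01584 m
B total: 0.0571692 m
Ratio: 0.30159 / 0.0571692 ≈ 5.275

≈ 5.28×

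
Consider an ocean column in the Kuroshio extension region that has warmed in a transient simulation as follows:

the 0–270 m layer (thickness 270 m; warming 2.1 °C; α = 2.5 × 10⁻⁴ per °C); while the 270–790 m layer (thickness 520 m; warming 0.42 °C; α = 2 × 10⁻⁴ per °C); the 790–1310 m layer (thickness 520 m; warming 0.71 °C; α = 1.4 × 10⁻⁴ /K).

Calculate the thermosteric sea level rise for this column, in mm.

about 237 mm

270 × 2.5×10⁻⁴ × 2.1 = 0.14175 m
0.42 × 2×10⁻⁴ × 520 = 0.04368 m
1.4×10⁻⁴ × 0.71 × 520 = 0.051688 m
Δh = 0.14175 + 0.04368 + 0.051688 = 0.237118 m ≈ 237 mm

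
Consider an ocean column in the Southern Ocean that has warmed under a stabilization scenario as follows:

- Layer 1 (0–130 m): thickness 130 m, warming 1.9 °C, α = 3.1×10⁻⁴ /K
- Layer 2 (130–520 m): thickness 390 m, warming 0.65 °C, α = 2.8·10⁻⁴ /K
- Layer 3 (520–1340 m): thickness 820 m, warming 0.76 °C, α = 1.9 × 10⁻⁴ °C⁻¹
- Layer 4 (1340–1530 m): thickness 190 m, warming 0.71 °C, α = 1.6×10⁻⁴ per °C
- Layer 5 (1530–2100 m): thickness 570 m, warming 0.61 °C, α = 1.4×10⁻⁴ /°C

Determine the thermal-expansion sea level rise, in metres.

Layer 1: 3.1×10⁻⁴ × 1.9 × 130 = 0.07657 m
390 × 0.65 × 2.8×10⁻⁴ = 0.07098 m
Layer 3: 820 × 1.9×10⁻⁴ × 0.76 = 0.118408 m
Layer 4: 0.71 × 1.6×10⁻⁴ × 190 = 0.021584 m
1530–2100 m: 570 × 0.61 × 1.4×10⁻⁴ = 0.048678 m
Δh = 0.07657 + 0.07098 + 0.118408 + 0.021584 + 0.048678 = 0.33622 m ≈ 0.336 m

about 0.336 m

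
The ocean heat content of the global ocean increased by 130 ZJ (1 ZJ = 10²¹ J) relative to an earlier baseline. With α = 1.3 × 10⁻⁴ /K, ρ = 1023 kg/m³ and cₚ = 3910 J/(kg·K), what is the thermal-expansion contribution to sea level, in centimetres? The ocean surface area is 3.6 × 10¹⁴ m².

Per unit area: Q = 130×10²¹ / (3.6×10¹⁴) ≈ 3.611×10⁸ J/m²
Δh = αQ/(ρcₚ) = 1.3×10⁻⁴ × 3.611×10⁸ / (1023 × 3910) ≈ 0.011736 m

about 1.2 cm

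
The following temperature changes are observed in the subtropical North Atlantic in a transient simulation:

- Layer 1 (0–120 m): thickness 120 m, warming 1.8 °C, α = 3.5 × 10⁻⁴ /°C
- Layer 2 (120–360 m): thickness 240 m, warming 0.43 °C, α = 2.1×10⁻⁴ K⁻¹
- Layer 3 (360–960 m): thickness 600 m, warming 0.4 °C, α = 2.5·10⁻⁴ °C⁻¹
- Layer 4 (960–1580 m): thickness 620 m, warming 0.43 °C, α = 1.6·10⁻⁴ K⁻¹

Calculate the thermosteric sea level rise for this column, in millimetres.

Δh = 200 mm

1.8 × 3.5×10⁻⁴ × 120 = 0.07560 m
Layer 2: 240 × 2.1×10⁻⁴ × 0.43 = 0.021672 m
0.4 × 600 × 2.5×10⁻⁴ = 0.06000 m
0.43 × 1.6×10⁻⁴ × 620 = 0.042656 m
Δh = 0.07560 + 0.021672 + 0.06000 + 0.042656 = 0.199928 m ≈ 200 mm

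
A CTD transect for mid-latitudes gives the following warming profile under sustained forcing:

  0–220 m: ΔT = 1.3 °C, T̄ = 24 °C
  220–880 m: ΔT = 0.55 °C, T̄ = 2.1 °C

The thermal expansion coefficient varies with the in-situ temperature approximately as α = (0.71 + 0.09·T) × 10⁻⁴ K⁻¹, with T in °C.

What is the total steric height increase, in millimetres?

115 mm

Layer 1: α = (0.71 + 0.09×24)×10⁻⁴ = 2.87×10⁻⁴ K⁻¹
Layer 2: α = (0.71 + 0.09×2.1)×10⁻⁴ = 0.899×10⁻⁴ K⁻¹
0–220 m: 220 × 1.3 × 2.87×10⁻⁴ = 0.082082 m
220–880 m: 0.899×10⁻⁴ × 0.55 × 660 = 0.0326337 m
Δh = 0.082082 + 0.0326337 = 0.1147157 m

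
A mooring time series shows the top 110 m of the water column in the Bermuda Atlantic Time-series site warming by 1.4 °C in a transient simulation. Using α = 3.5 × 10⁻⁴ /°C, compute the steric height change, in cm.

Δh = αΔT·H = 3.5×10⁻⁴ × 1.4 × 110 = 0.05390 m

5.39 cm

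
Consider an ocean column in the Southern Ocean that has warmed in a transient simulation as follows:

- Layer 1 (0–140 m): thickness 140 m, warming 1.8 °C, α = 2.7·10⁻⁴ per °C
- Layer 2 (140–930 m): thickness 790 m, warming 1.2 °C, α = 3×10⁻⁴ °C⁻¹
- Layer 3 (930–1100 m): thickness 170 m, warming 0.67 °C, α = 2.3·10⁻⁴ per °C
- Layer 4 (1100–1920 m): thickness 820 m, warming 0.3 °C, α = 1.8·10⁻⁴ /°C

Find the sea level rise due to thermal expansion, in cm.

Δh = 42.3 cm

Layer 1: 1.8 × 140 × 2.7×10⁻⁴ = 0.06804 m
Layer 2: 790 × 3×10⁻⁴ × 1.2 = 0.28440 m
930–1100 m: 170 × 2.3×10⁻⁴ × 0.67 = 0.026197 m
1.8×10⁻⁴ × 820 × 0.3 = 0.04428 m
Δh = 0.06804 + 0.28440 + 0.026197 + 0.04428 = 0.422917 m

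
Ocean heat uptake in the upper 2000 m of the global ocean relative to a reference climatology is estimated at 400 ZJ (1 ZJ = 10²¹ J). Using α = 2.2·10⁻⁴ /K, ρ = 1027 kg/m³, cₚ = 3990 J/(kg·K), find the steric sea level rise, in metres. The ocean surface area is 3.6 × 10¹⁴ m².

about 0.060 m

Per unit area: Q = 400×10²¹ / (3.6×10¹⁴) ≈ 1.111×10⁹ J/m²
Δh = αQ/(ρcₚ) = 2.2×10⁻⁴ × 1.111×10⁹ / (1027 × 3990) ≈ 0.059648 m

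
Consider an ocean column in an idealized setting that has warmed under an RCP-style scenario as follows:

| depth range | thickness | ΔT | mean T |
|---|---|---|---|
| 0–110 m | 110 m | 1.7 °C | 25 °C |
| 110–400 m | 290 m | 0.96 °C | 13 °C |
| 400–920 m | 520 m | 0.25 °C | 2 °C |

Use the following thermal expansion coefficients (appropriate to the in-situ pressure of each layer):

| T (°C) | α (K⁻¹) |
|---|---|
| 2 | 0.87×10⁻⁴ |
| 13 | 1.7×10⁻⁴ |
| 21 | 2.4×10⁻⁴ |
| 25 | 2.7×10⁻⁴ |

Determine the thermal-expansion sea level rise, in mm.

Layer 1 at 25 °C → α = 2.7×10⁻⁴ K⁻¹
Layer 2 at 13 °C → α = 1.7×10⁻⁴ K⁻¹
Layer 3 at 2 °C → α = 0.87×10⁻⁴ K⁻¹
0–110 m: 1.7 × 110 × 2.7×10⁻⁴ = 0.05049 m
0.96 × 1.7×10⁻⁴ × 290 = 0.047328 m
Layer 3: 0.87×10⁻⁴ × 520 × 0.25 = 0.01131 m
Δh = 0.05049 + 0.047328 + 0.01131 = 0.109128 m

109 mm of thermosteric rise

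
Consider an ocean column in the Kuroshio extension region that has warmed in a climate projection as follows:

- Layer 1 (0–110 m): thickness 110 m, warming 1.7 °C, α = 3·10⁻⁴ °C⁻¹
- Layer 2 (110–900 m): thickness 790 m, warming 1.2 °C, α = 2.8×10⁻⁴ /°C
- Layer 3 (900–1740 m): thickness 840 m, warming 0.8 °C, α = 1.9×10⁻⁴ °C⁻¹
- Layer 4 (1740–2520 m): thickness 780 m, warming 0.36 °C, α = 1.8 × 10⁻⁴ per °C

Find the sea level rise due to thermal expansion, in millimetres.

about 500 mm

0–110 m: 3×10⁻⁴ × 1.7 × 110 = 0.05610 m
Layer 2: 1.2 × 790 × 2.8×10⁻⁴ = 0.26544 m
Layer 3: 0.8 × 1.9×10⁻⁴ × 840 = 0.12768 m
1740–2520 m: 780 × 1.8×10⁻⁴ × 0.36 = 0.050544 m
Δh = 0.05610 + 0.26544 + 0.12768 + 0.050544 = 0.499764 m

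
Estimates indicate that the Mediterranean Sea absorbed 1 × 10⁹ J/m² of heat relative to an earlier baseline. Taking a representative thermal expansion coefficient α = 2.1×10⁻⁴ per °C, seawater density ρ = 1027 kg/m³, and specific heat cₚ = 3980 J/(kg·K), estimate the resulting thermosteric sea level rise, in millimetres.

Δh = αQ/(ρcₚ) = 2.1×10⁻⁴ × 1×10⁹ / (1027 × 3980) ≈ 0.051377 m

51.4 mm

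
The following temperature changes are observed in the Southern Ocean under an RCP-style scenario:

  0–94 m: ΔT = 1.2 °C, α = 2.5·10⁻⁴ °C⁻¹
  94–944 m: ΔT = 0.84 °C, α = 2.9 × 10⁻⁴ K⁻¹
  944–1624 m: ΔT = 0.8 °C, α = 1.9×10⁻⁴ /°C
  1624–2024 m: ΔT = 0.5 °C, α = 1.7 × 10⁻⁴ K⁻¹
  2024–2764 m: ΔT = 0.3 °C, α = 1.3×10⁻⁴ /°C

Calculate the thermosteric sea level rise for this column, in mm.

1.2 × 94 × 2.5×10⁻⁴ = 0.02820 m
0.84 × 850 × 2.9×10⁻⁴ = 0.20706 m
944–1624 m: 0.8 × 1.9×10⁻⁴ × 680 = 0.10336 m
1624–2024 m: 400 × 1.7×10⁻⁴ × 0.5 = 0.03400 m
Layer 5: 1.3×10⁻⁴ × 0.3 × 740 = 0.02886 m
Δh = 0.02820 + 0.20706 + 0.10336 + 0.03400 + 0.02886 = 0.40148 m ≈ 401 mm

401 mm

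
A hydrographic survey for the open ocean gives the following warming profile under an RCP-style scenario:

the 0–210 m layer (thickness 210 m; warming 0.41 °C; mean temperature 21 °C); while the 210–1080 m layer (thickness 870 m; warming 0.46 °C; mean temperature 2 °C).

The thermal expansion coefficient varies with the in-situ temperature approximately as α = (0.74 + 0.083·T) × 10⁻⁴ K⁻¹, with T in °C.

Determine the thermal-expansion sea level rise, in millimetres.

Layer 1: α = (0.74 + 0.083×21)×10⁻⁴ = 2.483×10⁻⁴ K⁻¹
Layer 2: α = (0.74 + 0.083×2)×10⁻⁴ = 0.906×10⁻⁴ K⁻¹
210 × 0.41 × 2.483×10⁻⁴ = 0.02137863 m
210–1080 m: 0.46 × 870 × 0.906×10⁻⁴ = 0.03625812 m
Δh = 0.02137863 + 0.03625812 = 0.05763675 m ≈ 57.6 mm

57.6 mm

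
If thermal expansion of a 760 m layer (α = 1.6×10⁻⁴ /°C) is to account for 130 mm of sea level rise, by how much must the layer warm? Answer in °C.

ΔT = Δh/(αH) = 0.13 / (1.6×10⁻⁴ × 760) ≈ 1.069 °C

about 1.1 °C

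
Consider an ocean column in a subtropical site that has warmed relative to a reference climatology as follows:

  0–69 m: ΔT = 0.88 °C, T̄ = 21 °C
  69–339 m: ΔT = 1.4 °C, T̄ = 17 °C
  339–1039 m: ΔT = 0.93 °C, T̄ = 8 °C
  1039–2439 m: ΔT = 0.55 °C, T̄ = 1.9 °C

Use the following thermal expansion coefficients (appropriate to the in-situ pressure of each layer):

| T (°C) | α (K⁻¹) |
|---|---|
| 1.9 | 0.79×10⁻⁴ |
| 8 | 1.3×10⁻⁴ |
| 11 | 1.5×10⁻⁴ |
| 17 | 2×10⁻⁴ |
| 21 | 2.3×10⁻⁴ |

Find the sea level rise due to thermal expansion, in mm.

Layer 1 at 21 °C → α = 2.3×10⁻⁴ K⁻¹
Layer 2 at 17 °C → α = 2×10⁻⁴ K⁻¹
Layer 3 at 8 °C → α = 1.3×10⁻⁴ K⁻¹
Layer 4 at 1.9 °C → α = 0.79×10⁻⁴ K⁻¹
0–69 m: 2.3×10⁻⁴ × 0.88 × 69 = 0.0139656 m
69–339 m: 270 × 2×10⁻⁴ × 1.4 = 0.07560 m
339–1039 m: 700 × 1.3×10⁻⁴ × 0.93 = 0.08463 m
Layer 4: 0.79×10⁻⁴ × 1400 × 0.55 = 0.06083 m
Δh = 0.0139656 + 0.07560 + 0.08463 + 0.06083 = 0.2350256 m ≈ 240 mm

Δh = 240 mm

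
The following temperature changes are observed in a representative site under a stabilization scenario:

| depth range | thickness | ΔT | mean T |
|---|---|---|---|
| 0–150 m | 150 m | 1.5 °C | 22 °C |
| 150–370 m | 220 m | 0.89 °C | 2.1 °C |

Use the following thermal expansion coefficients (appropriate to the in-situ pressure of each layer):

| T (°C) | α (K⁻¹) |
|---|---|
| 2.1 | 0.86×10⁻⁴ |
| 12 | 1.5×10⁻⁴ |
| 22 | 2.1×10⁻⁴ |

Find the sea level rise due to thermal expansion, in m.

Δh = 0.0641 m

Layer 1 at 22 °C → α = 2.1×10⁻⁴ K⁻¹
Layer 2 at 2.1 °C → α = 0.86×10⁻⁴ K⁻¹
0–150 m: 1.5 × 150 × 2.1×10⁻⁴ = 0.04725 m
150–370 m: 220 × 0.89 × 0.86×10⁻⁴ = 0.0168388 m
Δh = 0.04725 + 0.0168388 = 0.0640888 m ≈ 0.0641 m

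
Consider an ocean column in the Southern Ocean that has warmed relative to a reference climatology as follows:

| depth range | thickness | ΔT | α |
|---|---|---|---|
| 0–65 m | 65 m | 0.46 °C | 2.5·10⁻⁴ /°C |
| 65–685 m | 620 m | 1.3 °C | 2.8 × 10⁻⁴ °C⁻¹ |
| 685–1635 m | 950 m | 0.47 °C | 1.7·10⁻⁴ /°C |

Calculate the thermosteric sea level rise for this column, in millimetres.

Δh ≈ 310 mm

Layer 1: 0.46 × 65 × 2.5×10⁻⁴ = 0.007475 m
65–685 m: 2.8×10⁻⁴ × 1.3 × 620 = 0.22568 m
Layer 3: 0.47 × 1.7×10⁻⁴ × 950 = 0.075905 m
Δh = 0.007475 + 0.22568 + 0.075905 = 0.30906 m ≈ 310 mm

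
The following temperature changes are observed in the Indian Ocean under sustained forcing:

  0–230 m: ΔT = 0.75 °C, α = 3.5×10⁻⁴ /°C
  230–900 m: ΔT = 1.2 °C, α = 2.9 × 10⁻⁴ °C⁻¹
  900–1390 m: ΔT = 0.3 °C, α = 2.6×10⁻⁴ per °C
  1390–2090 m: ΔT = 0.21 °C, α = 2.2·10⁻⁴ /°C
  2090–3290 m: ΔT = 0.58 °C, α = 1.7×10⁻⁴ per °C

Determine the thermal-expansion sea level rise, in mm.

Δh ≈ 482 mm

Layer 1: 0.75 × 3.5×10⁻⁴ × 230 = 0.060375 m
1.2 × 2.9×10⁻⁴ × 670 = 0.23316 m
900–1390 m: 0.3 × 2.6×10⁻⁴ × 490 = 0.03822 m
0.21 × 2.2×10⁻⁴ × 700 = 0.03234 m
Layer 5: 0.58 × 1200 × 1.7×10⁻⁴ = 0.11832 m
Δh = 0.060375 + 0.23316 + 0.03822 + 0.03234 + 0.11832 = 0.482415 m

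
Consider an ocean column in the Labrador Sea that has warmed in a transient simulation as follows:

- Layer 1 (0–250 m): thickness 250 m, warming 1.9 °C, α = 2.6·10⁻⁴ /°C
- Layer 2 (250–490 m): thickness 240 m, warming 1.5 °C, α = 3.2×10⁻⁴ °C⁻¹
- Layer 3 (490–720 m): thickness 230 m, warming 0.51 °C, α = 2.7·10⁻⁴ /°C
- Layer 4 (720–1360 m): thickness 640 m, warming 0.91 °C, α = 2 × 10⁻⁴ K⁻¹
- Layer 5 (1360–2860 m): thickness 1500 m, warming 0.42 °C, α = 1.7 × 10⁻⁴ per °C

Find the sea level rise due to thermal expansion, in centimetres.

49.4 cm of thermosteric rise

Layer 1: 2.6×10⁻⁴ × 250 × 1.9 = 0.12350 m
Layer 2: 240 × 1.5 × 3.2×10⁻⁴ = 0.11520 m
0.51 × 2.7×10⁻⁴ × 230 = 0.031671 m
Layer 4: 2×10⁻⁴ × 640 × 0.91 = 0.11648 m
Layer 5: 1.7×10⁻⁴ × 0.42 × 1500 = 0.10710 m
Δh = 0.12350 + 0.11520 + 0.031671 + 0.11648 + 0.10710 = 0.493951 m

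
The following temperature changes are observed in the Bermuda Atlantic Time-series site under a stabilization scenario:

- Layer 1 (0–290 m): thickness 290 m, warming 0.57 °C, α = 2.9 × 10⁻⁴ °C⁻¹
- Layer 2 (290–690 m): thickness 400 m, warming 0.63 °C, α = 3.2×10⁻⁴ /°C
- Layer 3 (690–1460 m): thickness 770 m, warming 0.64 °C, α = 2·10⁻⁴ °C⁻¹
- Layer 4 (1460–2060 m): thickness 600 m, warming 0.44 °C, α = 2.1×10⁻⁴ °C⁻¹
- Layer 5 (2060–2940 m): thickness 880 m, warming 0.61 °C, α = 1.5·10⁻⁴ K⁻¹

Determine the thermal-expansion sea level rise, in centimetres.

Δh ≈ 36.3 cm

2.9×10⁻⁴ × 290 × 0.57 = 0.047937 m
290–690 m: 3.2×10⁻⁴ × 0.63 × 400 = 0.08064 m
770 × 0.64 × 2×10⁻⁴ = 0.09856 m
2.1×10⁻⁴ × 0.44 × 600 = 0.05544 m
0.61 × 1.5×10⁻⁴ × 880 = 0.08052 m
Δh = 0.047937 + 0.08064 + 0.09856 + 0.05544 + 0.08052 = 0.363097 m ≈ 36.3 cm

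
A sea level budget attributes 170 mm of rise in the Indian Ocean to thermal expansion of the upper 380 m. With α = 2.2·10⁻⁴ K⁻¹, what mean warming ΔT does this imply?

ΔT = Δh/(αH) = 0.17 / (2.2×10⁻⁴ × 380) ≈ 2.033 K

about 2.0 K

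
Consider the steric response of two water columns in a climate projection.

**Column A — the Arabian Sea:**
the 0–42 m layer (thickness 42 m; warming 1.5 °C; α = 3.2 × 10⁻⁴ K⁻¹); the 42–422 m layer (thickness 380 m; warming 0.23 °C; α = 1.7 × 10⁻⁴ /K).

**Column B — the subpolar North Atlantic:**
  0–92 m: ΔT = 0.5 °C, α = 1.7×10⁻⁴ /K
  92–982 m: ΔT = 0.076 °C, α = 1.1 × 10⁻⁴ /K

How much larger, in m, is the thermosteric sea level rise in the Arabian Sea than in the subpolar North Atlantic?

A Layer 1: 1.5 × 3.2×10⁻⁴ × 42 = 0.02016 m
A Layer 2: 1.7×10⁻⁴ × 380 × 0.23 = 0.014858 m
A total: 0.035018 m
B 1.7×10⁻⁴ × 0.5 × 92 = 0.00782 m
B 0.076 × 890 × 1.1×10⁻⁴ = 0.0074404 m
B total: 0.0152604 m
Difference: 0.035018 − 0.0152604 = 0.0197576 m

0.020 m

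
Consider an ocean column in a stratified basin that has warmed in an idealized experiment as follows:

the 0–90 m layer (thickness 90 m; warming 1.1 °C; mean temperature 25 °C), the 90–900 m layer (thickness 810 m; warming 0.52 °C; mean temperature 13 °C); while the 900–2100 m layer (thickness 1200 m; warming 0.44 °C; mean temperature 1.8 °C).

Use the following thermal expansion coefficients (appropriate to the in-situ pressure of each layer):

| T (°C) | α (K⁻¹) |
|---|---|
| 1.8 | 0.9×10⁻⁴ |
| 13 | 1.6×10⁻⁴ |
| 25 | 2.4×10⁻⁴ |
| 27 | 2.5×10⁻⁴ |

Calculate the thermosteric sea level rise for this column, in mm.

Δh = 139 mm

Layer 1 at 25 °C → α = 2.4×10⁻⁴ K⁻¹
Layer 2 at 13 °C → α = 1.6×10⁻⁴ K⁻¹
Layer 3 at 1.8 °C → α = 0.9×10⁻⁴ K⁻¹
Layer 1: 90 × 2.4×10⁻⁴ × 1.1 = 0.02376 m
810 × 1.6×10⁻⁴ × 0.52 = 0.067392 m
900–2100 m: 0.9×10⁻⁴ × 1200 × 0.44 = 0.04752 m
Δh = 0.02376 + 0.067392 + 0.04752 = 0.138672 m ≈ 139 mm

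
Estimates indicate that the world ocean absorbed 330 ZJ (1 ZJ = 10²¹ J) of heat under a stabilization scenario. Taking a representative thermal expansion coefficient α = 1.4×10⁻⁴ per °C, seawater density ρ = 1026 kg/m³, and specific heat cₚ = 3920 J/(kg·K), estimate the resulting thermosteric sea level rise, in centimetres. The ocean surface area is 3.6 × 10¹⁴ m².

Per unit area: Q = 330×10²¹ / (3.6×10¹⁴) ≈ 9.167×10⁸ J/m²
Δh = αQ/(ρcₚ) = 1.4×10⁻⁴ × 9.167×10⁸ / (1026 × 3920) ≈ 0.03191 m

Δh ≈ 3.2 cm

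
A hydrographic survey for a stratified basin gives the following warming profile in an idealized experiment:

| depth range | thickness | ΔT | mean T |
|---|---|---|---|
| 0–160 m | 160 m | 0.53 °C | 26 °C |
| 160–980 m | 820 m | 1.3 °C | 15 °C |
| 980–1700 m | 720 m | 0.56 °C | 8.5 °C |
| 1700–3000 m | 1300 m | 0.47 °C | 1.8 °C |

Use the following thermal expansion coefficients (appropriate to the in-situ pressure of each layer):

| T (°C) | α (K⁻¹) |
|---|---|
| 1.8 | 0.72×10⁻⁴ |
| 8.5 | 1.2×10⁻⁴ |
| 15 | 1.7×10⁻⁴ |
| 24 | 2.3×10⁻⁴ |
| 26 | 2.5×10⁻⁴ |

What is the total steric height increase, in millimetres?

295 mm

Layer 1 at 26 °C → α = 2.5×10⁻⁴ K⁻¹
Layer 2 at 15 °C → α = 1.7×10⁻⁴ K⁻¹
Layer 3 at 8.5 °C → α = 1.2×10⁻⁴ K⁻¹
Layer 4 at 1.8 °C → α = 0.72×10⁻⁴ K⁻¹
0–160 m: 0.53 × 2.5×10⁻⁴ × 160 = 0.02120 m
160–980 m: 1.7×10⁻⁴ × 820 × 1.3 = 0.18122 m
1.2×10⁻⁴ × 0.56 × 720 = 0.048384 m
1300 × 0.72×10⁻⁴ × 0.47 = 0.043992 m
Δh = 0.02120 + 0.18122 + 0.048384 + 0.043992 = 0.294796 m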